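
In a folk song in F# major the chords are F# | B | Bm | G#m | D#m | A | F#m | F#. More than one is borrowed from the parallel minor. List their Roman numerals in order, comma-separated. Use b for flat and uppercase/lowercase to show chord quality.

iv, bIII, i

In F# major the diatonic chords are F#, G#m, A#m, B, C#, D#m, E#dim. F#, B, G#m and D#m all belong to that set. But Bm (B–D–F#) is foreign: the diatonic IV on degree 4 is B, whereas Bm comes from F# minor. It is labeled iv. A (A–C#–E) doesn't fit — on degree 3 F# major would have A#m (iii). A is the degree-3 chord of F# minor, so it is the borrowed bIII. F#m (F#–A–C#) is not: scale degree 1 in F# major carries F# (I). In F# minor the chord on that degree is F#m, so here it functions as i, borrowed from the parallel minor.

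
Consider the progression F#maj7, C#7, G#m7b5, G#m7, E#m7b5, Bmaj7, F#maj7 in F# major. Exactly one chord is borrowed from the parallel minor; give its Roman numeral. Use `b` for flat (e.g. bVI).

F# major has the diatonic set F#, G#m, A#m, B, C#, D#m, E#dim. Of the given chords, F#maj7, C#7, G#m7, E#m7b5 and Bmaj7 are diatonic. G#m7b5 (G#–B–D–F#) is not: scale degree 2 in F# major carries G#m (ii). In F# minor the chord on that degree is G#m7b5, so here it functions as iiø7, borrowed from the parallel minor.

iiø7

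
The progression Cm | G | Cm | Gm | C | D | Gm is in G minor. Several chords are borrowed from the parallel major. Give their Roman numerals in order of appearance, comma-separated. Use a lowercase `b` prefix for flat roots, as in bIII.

I, IV

In G minor (with V from harmonic minor) the diatonic chords are Gm, Adim, Bb, Cm, D, Eb, F. Cm, Gm and D all belong to that set. G (G–B–D) doesn't fit — on degree 1 G minor would have Gm (i). G is the degree-1 chord of G major, so it is the borrowed I. C (C–E–G) is not: scale degree 4 in G minor carries Cm (iv). In G major the chord on that degree is C, so here it functions as IV, borrowed from the parallel major.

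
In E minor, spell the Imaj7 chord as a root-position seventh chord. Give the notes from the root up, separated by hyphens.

Imaj7 is built on scale degree 1, which is E in both E minor and its parallel. In E major the chord on E is E–G#–B–D#.

E-G#-B-D#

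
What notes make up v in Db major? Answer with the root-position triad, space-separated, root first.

Ab Cb Eb

v is built on scale degree 5, which is Ab in both Db major and its parallel. Stacking thirds in Db minor on Ab gives Ab–Cb–Eb.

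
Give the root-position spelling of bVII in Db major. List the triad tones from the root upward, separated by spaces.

Cb Eb Gb

Scale degree 7 in Db major is C. bVII uses the lowered form, Cb, taken from Db minor. Stacking thirds in Db minor on Cb gives Cb–Eb–Gb.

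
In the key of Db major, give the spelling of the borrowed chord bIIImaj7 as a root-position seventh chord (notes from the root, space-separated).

Fb Ab Cb Eb

bIIImaj7 is built on the lowered scale degree 3. In Db major degree 3 is F; lowered it becomes Fb. In Db minor the chord on Fb is Fb–Ab–Cb–Eb.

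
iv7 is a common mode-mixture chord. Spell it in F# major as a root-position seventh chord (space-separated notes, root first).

The root, B, is scale degree 4 — the same note in F# major and F# minor; only the chord quality changes. In F# minor the chord on B is B–D–F#–A.

B D F# A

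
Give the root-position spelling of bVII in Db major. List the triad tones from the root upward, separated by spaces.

bVII is built on the lowered scale degree 7. In Db major degree 7 is C; lowered it becomes Cb. Stacking thirds in Db minor on Cb gives Cb–Eb–Gb.

Cb Eb Gb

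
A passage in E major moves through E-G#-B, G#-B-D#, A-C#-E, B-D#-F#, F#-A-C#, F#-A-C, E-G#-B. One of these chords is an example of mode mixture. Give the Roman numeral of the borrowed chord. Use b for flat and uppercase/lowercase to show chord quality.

In E major the diatonic chords are E, F#m, G#m, A, B, C#m, D#dim. E–G#–B = E, G#–B–D# = G#m, A–C#–E = A, B–D#–F# = B and F#–A–C# = F#m all belong to that set. But F#–A–C is foreign: the diatonic ii on degree 2 is F#m, whereas F#dim comes from E minor. It is labeled ii°.

ii°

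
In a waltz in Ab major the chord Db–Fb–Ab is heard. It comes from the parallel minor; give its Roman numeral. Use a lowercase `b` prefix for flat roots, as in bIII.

Db is scale degree 4 in Ab major. Db–Fb–Ab is a minor chord — the form found in Ab minor, not the diatonic IV (Db). Borrowed into Ab major it is written iv.

iv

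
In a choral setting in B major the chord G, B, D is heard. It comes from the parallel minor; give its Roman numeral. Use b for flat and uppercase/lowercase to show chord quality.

G is the lowered form of scale degree 6 in B major (the diatonic degree 6 is G#). G–B–D is a major chord — the form found in B minor, not the diatonic vi (G#m). Borrowed into B major it is written bVI.

bVI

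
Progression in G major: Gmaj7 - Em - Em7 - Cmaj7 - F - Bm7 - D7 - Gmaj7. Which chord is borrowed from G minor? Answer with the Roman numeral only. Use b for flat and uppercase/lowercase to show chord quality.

bVII

The diatonic triads in G major are G, Am, Bm, C, D, Em, F#dim. Gmaj7, Em, Em7, Cmaj7, Bm7 and D7 all belong to that set. F (F–A–C) doesn't fit — on degree 7 G major would have F#dim (vii°). F is the degree-7 chord of G minor, so it is the borrowed bVII.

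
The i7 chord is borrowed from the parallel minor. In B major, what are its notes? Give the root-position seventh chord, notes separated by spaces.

B D F# A

The root, B, is scale degree 1 — the same note in B major and B minor; only the chord quality changes. Building the minor-seventh chord from the parallel minor on B: B–D–F#–A.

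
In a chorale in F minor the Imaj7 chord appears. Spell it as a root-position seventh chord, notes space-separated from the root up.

The root, F, is scale degree 1 — the same note in F minor and F major; only the chord quality changes. In F major the chord on F is F–A–C–E.

F A C E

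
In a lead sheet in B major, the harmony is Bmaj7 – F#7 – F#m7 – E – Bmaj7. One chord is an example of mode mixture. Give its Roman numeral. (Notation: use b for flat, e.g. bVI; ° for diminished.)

B major has the diatonic set B, C#m, D#m, E, F#, G#m, A#dim. Of the given chords, Bmaj7, F#7 and E are diatonic. F#m7 (F#–A–C#–E) doesn't fit — on degree 5 B major would have F# (V). F#m7 is the degree-5 chord of B minor, so it is the borrowed v7.

v7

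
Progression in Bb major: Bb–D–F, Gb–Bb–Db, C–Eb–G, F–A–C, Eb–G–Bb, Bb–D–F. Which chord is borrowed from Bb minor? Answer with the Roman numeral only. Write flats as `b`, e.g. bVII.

bVI

Bb major has the diatonic set Bb, Cm, Dm, Eb, F, Gm, Adim. Bb–D–F = Bb, C–Eb–G = Cm, F–A–C = F and Eb–G–Bb = Eb are all diatonic. Gb–Bb–Db is not: scale degree 6 in Bb major carries Gm (vi). In Bb minor the chord on that degree is Gb, so here it functions as bVI, borrowed from the parallel minor.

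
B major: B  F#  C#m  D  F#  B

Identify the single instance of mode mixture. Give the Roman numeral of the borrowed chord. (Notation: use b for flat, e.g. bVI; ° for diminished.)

In B major the diatonic chords are B, C#m, D#m, E, F#, G#m, A#dim. B, F# and C#m all belong to that set. But D (D–F#–A) is foreign: the diatonic iii on degree 3 is D#m, whereas D comes from B minor. It is labeled bIII.

bIII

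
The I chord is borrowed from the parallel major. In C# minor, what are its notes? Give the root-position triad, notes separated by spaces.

I is built on scale degree 1, which is C# in both C# minor and its parallel. Building the major chord from the parallel major on C#: C#–E#–G#.

C# E# G#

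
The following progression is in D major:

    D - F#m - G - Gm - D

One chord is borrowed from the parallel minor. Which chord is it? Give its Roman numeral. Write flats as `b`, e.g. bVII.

D major has the diatonic set D, Em, F#m, G, A, Bm, C#dim. D, F#m and G all belong to that set. But Gm (G–Bb–D) is foreign: the diatonic IV on degree 4 is G, whereas Gm comes from D minor. It is labeled iv.

iv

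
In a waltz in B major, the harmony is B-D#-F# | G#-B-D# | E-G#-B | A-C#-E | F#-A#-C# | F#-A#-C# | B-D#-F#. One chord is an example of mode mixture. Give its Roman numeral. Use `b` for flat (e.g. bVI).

B major has the diatonic set B, C#m, D#m, E, F#, G#m, A#dim. B–D#–F# = B, G#–B–D# = G#m, E–G#–B = E and F#–A#–C# = F# are all diatonic. A–C#–E is not: scale degree 7 in B major carries A#dim (vii°). In B minor the chord on that degree is A, so here it functions as bVII, borrowed from the parallel minor.

bVII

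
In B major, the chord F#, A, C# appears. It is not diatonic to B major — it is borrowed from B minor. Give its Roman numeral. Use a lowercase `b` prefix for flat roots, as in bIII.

v

The root F# is the diatonic 5th degree of B major; the borrowing shows in the chord quality. The diatonic chord on degree 5 would be F# (V), but F#–A–C# is the minor chord from B minor. As a borrowed chord it is labeled v.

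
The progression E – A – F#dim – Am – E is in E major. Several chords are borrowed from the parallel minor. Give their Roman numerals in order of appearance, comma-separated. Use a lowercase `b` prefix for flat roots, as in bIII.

The diatonic triads in E major are E, F#m, G#m, A, B, C#m, D#dim. Of the given chords, E and A are diatonic. But F#dim (F#–A–C) is foreign: the diatonic ii on degree 2 is F#m, whereas F#dim comes from E minor. It is labeled ii°. Am (A–C–E) is not: scale degree 4 in E major carries A (IV). In E minor the chord on that degree is Am, so here it functions as iv, borrowed from the parallel minor.

ii°, iv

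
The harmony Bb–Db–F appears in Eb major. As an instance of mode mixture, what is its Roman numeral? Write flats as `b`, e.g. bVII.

The root Bb is the diatonic 5th degree of Eb major; the borrowing shows in the chord quality. Bb–Db–F is a minor chord — the form found in Eb minor, not the diatonic V (Bb). Borrowed into Eb major it is written v.

v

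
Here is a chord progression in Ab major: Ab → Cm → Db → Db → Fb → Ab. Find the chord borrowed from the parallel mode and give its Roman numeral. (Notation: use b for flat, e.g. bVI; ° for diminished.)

Ab major has the diatonic set Ab, Bbm, Cm, Db, Eb, Fm, Gdim. Ab, Cm and Db are all diatonic. Fb (Fb–Ab–Cb) is not: scale degree 6 in Ab major carries Fm (vi). In Ab minor the chord on that degree is Fb, so here it functions as bVI, borrowed from the parallel minor.

bVI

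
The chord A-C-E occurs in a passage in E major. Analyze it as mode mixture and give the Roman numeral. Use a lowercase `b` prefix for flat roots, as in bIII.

The root A is the diatonic 4th degree of E major; the borrowing shows in the chord quality. Diatonically E major has A (IV) on that degree; A–C–E is instead the minor chord native to E minor, so it takes the label iv.

iv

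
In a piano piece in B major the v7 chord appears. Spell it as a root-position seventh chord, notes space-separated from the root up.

F# A C# E

The root, F#, is scale degree 5 — the same note in B major and B minor; only the chord quality changes. Building the minor-seventh chord from the parallel minor on F#: F#–A–C#–E.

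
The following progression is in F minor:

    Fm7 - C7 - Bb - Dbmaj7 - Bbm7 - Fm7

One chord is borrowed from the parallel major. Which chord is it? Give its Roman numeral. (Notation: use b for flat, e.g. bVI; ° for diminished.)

IV

In F minor (with V from harmonic minor) the diatonic chords are Fm, Gdim, Ab, Bbm, C, Db, Eb. Fm7, C7, Dbmaj7 and Bbm7 are all diatonic. But Bb (Bb–D–F) is foreign: the diatonic iv on degree 4 is Bbm, whereas Bb comes from F major. It is labeled IV.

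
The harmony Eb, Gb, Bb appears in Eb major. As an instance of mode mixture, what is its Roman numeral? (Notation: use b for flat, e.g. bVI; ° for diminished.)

i

Eb is scale degree 1 in Eb major. Diatonically Eb major has Eb (I) on that degree; Eb–Gb–Bb is instead the minor chord native to Eb minor, so it takes the label i.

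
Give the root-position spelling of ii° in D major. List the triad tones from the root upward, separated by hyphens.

E-G-Bb

ii° is built on scale degree 2, which is E in both D major and its parallel. Stacking thirds in D minor on E gives E–G–Bb.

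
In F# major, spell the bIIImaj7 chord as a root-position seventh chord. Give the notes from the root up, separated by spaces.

Scale degree 3 in F# major is A#. bIIImaj7 uses the lowered form, A, taken from F# minor. Building the major-seventh chord from the parallel minor on A: A–C#–E–G#.

A C# E G#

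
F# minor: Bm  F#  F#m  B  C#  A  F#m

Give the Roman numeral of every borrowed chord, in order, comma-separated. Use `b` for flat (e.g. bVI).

F# minor has the diatonic set F#m, G#dim, A, Bm, C#, D, E (with V from harmonic minor). Bm, F#m, C# and A are all diatonic. F# (F#–A#–C#) doesn't fit — on degree 1 F# minor would have F#m (i). F# is the degree-1 chord of F# major, so it is the borrowed I. B (B–D#–F#) is not: scale degree 4 in F# minor carries Bm (iv). In F# major the chord on that degree is B, so here it functions as IV, borrowed from the parallel major.

I, IV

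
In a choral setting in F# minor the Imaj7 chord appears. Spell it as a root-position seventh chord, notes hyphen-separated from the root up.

F#-A#-C#-E#

Imaj7 is built on scale degree 1, which is F# in both F# minor and its parallel. In F# major the chord on F# is F#–A#–C#–E#.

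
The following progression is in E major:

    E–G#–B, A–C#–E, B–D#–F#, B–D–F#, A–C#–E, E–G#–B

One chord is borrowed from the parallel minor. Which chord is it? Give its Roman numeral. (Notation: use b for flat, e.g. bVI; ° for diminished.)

v

The diatonic triads in E major are E, F#m, G#m, A, B, C#m, D#dim. Of the given chords, E–G#–B = E, A–C#–E = A and B–D#–F# = B are diatonic. But B–D–F# is foreign: the diatonic V on degree 5 is B, whereas Bm comes from E minor. It is labeled v.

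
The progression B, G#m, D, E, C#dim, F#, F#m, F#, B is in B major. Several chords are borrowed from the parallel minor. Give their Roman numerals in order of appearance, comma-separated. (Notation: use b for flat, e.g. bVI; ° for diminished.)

bIII, ii°, v

The diatonic triads in B major are B, C#m, D#m, E, F#, G#m, A#dim. Of the given chords, B, G#m, E and F# are diatonic. D (D–F#–A) is not: scale degree 3 in B major carries D#m (iii). In B minor the chord on that degree is D, so here it functions as bIII, borrowed from the parallel minor. C#dim (C#–E–G) doesn't fit — on degree 2 B major would have C#m (ii). C#dim is the degree-2 chord of B minor, so it is the borrowed ii°. F#m (F#–A–C#) doesn't fit — on degree 5 B major would have F# (V). F#m is the degree-5 chord of B minor, so it is the borrowed v.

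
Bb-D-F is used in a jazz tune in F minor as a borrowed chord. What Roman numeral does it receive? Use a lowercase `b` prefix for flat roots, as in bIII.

IV

Bb is scale degree 4 in F minor. Bb–D–F is a major chord — the form found in F major, not the diatonic iv (Bbm). Borrowed into F minor it is written IV.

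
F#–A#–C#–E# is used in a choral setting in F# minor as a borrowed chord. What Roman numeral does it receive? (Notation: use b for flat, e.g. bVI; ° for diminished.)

F# is scale degree 1 in F# minor. F#–A#–C#–E# is a major-seventh chord — the form found in F# major, not the diatonic i (F#m). Borrowed into F# minor it is written Imaj7.

Imaj7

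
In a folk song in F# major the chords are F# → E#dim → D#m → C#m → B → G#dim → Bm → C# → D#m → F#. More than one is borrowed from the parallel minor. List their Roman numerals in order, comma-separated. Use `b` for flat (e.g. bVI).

In F# major the diatonic chords are F#, G#m, A#m, B, C#, D#m, E#dim. F#, E#dim, D#m, B and C# all belong to that set. But C#m (C#–E–G#) is foreign: the diatonic V on degree 5 is C#, whereas C#m comes from F# minor. It is labeled v. G#dim (G#–B–D) is not: scale degree 2 in F# major carries G#m (ii). In F# minor the chord on that degree is G#dim, so here it functions as ii°, borrowed from the parallel minor. Bm (B–D–F#) doesn't fit — on degree 4 F# major would have B (IV). Bm is the degree-4 chord of F# minor, so it is the borrowed iv.

v, ii°, iv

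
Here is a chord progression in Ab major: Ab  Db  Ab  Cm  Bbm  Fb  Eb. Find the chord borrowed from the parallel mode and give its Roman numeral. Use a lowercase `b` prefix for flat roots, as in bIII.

bVI

In Ab major the diatonic chords are Ab, Bbm, Cm, Db, Eb, Fm, Gdim. Ab, Db, Cm, Bbm and Eb all belong to that set. Fb (Fb–Ab–Cb) is not: scale degree 6 in Ab major carries Fm (vi). In Ab minor the chord on that degree is Fb, so here it functions as bVI, borrowed from the parallel minor.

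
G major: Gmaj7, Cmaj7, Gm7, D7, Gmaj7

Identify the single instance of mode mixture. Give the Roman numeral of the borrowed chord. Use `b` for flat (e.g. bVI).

i7

G major has the diatonic set G, Am, Bm, C, D, Em, F#dim. Gmaj7, Cmaj7 and D7 are all diatonic. Gm7 (G–Bb–D–F) is not: scale degree 1 in G major carries G (I). In G minor the chord on that degree is Gm7, so here it functions as i7, borrowed from the parallel minor.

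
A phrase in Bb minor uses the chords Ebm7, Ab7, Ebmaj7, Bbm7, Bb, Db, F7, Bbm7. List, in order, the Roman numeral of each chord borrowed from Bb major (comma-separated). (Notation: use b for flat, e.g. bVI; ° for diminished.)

IVmaj7, I

The diatonic triads in Bb minor (with V from harmonic minor) are Bbm, Cdim, Db, Ebm, F, Gb, Ab. Of the given chords, Ebm7, Ab7, Bbm7, Db and F7 are diatonic. Ebmaj7 (Eb–G–Bb–D) doesn't fit — on degree 4 Bb minor would have Ebm (iv). Ebmaj7 is the degree-4 chord of Bb major, so it is the borrowed IVmaj7. Bb (Bb–D–F) is not: scale degree 1 in Bb minor carries Bbm (i). In Bb major the chord on that degree is Bb, so here it functions as I, borrowed from the parallel major.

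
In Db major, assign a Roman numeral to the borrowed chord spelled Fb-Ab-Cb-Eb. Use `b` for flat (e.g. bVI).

In Db major scale degree 3 is F; Fb is its lowered form, from Db minor. Diatonically Db major has Fm (iii) on that degree; Fb–Ab–Cb–Eb is instead the major-seventh chord native to Db minor, so it takes the label bIIImaj7.

bIIImaj7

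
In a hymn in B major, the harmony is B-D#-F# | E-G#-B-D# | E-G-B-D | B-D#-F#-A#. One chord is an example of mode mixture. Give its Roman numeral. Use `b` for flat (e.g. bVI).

B major has the diatonic set B, C#m, D#m, E, F#, G#m, A#dim. B–D#–F# = B, E–G#–B–D# = Emaj7 and B–D#–F#–A# = Bmaj7 all belong to that set. E–G–B–D is not: scale degree 4 in B major carries E (IV). In B minor the chord on that degree is Em7, so here it functions as iv7, borrowed from the parallel minor.

iv7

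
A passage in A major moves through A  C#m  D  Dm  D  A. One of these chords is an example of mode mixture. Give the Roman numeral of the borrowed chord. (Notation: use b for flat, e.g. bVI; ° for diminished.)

iv

The diatonic triads in A major are A, Bm, C#m, D, E, F#m, G#dim. A, C#m and D are all diatonic. But Dm (D–F–A) is foreign: the diatonic IV on degree 4 is D, whereas Dm comes from A minor. It is labeled iv.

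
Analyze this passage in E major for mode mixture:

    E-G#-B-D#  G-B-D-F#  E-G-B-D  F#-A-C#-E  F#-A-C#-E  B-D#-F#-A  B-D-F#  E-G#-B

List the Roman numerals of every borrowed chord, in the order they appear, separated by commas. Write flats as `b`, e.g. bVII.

bIIImaj7, i7, v

The diatonic triads in E major are E, F#m, G#m, A, B, C#m, D#dim. Of the given chords, E–G#–B–D# = Emaj7, F#–A–C#–E = F#m7, B–D#–F#–A = B7 and E–G#–B = E are diatonic. G–B–D–F# doesn't fit — on degree 3 E major would have G#m (iii). Gmaj7 is the degree-3 chord of E minor, so it is the borrowed bIIImaj7. E–G–B–D is not: scale degree 1 in E major carries E (I). In E minor the chord on that degree is Em7, so here it functions as i7, borrowed from the parallel minor. But B–D–F# is foreign: the diatonic V on degree 5 is B, whereas Bm comes from E minor. It is labeled v.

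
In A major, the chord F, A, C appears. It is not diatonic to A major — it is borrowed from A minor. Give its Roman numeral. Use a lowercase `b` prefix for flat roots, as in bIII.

bVI

F is the lowered form of scale degree 6 in A major (the diatonic degree 6 is F#). F–A–C is a major chord — the form found in A minor, not the diatonic vi (F#m). Borrowed into A major it is written bVI.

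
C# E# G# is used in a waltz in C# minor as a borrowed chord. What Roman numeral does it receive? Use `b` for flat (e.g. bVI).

The root C# is the diatonic 1st degree of C# minor; the borrowing shows in the chord quality. Diatonically C# minor has C#m (i) on that degree; C#–E#–G# is instead the major chord native to C# major, so it takes the label I.

I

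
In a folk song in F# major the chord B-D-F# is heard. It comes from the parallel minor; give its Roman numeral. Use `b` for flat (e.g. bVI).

iv

B is scale degree 4 in F# major. Diatonically F# major has B (IV) on that degree; B–D–F# is instead the minor chord native to F# minor, so it takes the label iv.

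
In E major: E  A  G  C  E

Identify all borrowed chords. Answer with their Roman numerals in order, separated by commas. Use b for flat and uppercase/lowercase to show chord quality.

bIII, bVI

E major has the diatonic set E, F#m, G#m, A, B, C#m, D#dim. E and A both belong to that set. But G (G–B–D) is foreign: the diatonic iii on degree 3 is G#m, whereas G comes from E minor. It is labeled bIII. But C (C–E–G) is foreign: the diatonic vi on degree 6 is C#m, whereas C comes from E minor. It is labeled bVI.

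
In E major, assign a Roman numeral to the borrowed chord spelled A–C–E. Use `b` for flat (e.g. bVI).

iv

A is scale degree 4 in E major. Diatonically E major has A (IV) on that degree; A–C–E is instead the minor chord native to E minor, so it takes the label iv.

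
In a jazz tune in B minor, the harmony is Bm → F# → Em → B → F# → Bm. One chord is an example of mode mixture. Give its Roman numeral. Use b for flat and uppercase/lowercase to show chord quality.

The diatonic triads in B minor (with V from harmonic minor) are Bm, C#dim, D, Em, F#, G, A. Bm, F# and Em all belong to that set. B (B–D#–F#) is not: scale degree 1 in B minor carries Bm (i). In B major the chord on that degree is B, so here it functions as I, borrowed from the parallel major.

I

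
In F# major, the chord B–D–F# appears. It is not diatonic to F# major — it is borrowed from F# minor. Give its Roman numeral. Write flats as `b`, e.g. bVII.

The root B is the diatonic 4th degree of F# major; the borrowing shows in the chord quality. The diatonic chord on degree 4 would be B (IV), but B–D–F# is the minor chord from F# minor. As a borrowed chord it is labeled iv.

iv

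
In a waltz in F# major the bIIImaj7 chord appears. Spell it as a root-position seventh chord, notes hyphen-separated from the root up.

The root of bIIImaj7 is the lowered 3rd degree: A# becomes A. In F# minor the chord on A is A–C#–E–G#.

A-C#-E-G#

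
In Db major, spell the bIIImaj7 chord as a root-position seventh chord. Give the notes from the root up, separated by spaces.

The root of bIIImaj7 is the lowered 3rd degree: F becomes Fb. Building the major-seventh chord from the parallel minor on Fb: Fb–Ab–Cb–Eb.

Fb Ab Cb Eb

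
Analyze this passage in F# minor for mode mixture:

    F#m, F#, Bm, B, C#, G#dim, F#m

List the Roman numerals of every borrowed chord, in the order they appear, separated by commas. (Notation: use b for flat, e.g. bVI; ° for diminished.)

F# minor has the diatonic set F#m, G#dim, A, Bm, C#, D, E (with V from harmonic minor). F#m, Bm, C# and G#dim all belong to that set. F# (F#–A#–C#) is not: scale degree 1 in F# minor carries F#m (i). In F# major the chord on that degree is F#, so here it functions as I, borrowed from the parallel major. But B (B–D#–F#) is foreign: the diatonic iv on degree 4 is Bm, whereas B comes from F# major. It is labeled IV.

I, IV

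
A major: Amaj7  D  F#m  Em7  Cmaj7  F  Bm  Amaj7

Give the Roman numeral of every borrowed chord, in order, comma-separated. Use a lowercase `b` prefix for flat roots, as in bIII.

In A major the diatonic chords are A, Bm, C#m, D, E, F#m, G#dim. Amaj7, D, F#m and Bm are all diatonic. Em7 (E–G–B–D) doesn't fit — on degree 5 A major would have E (V). Em7 is the degree-5 chord of A minor, so it is the borrowed v7. Cmaj7 (C–E–G–B) doesn't fit — on degree 3 A major would have C#m (iii). Cmaj7 is the degree-3 chord of A minor, so it is the borrowed bIIImaj7. F (F–A–C) is not: scale degree 6 in A major carries F#m (vi). In A minor the chord on that degree is F, so here it functions as bVI, borrowed from the parallel minor.

v7, bIIImaj7, bVI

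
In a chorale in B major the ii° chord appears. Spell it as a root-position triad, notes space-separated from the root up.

ii° is built on scale degree 2, which is C# in both B major and its parallel. In B minor the chord on C# is C#–E–G.

C# E G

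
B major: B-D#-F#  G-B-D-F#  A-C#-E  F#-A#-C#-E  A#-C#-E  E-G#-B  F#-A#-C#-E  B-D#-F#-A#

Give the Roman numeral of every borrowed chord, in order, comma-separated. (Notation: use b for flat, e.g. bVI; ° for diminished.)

bVImaj7, bVII

B major has the diatonic set B, C#m, D#m, E, F#, G#m, A#dim. B–D#–F# = B, F#–A#–C#–E = F#7, A#–C#–E = A#dim, E–G#–B = E and B–D#–F#–A# = Bmaj7 all belong to that set. G–B–D–F# is not: scale degree 6 in B major carries G#m (vi). In B minor the chord on that degree is Gmaj7, so here it functions as bVImaj7, borrowed from the parallel minor. A–C#–E doesn't fit — on degree 7 B major would have A#dim (vii°). A is the degree-7 chord of B minor, so it is the borrowed bVII.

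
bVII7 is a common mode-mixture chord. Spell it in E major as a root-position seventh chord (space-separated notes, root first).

The root of bVII7 is the lowered 7th degree: D# becomes D. Building the dominant-seventh chord from the parallel minor on D: D–F#–A–C.

D F# A C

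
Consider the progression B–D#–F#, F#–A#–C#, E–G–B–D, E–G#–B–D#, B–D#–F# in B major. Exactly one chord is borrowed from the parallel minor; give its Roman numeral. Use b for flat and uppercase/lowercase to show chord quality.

In B major the diatonic chords are B, C#m, D#m, E, F#, G#m, A#dim. Of the given chords, B–D#–F# = B, F#–A#–C# = F# and E–G#–B–D# = Emaj7 are diatonic. E–G–B–D doesn't fit — on degree 4 B major would have E (IV). Em7 is the degree-4 chord of B minor, so it is the borrowed iv7.

iv7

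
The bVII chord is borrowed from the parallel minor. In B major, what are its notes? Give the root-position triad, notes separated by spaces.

A C# E

The root of bVII is the lowered 7th degree: A# becomes A. Building the major chord from the parallel minor on A: A–C#–E.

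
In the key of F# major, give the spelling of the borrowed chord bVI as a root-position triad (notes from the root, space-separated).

D F# A

Scale degree 6 in F# major is D#. bVI uses the lowered form, D, taken from F# minor. Stacking thirds in F# minor on D gives D–F#–A.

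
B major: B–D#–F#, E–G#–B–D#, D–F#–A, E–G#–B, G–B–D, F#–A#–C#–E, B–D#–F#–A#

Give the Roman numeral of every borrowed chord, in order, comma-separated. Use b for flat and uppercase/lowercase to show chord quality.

The diatonic triads in B major are B, C#m, D#m, E, F#, G#m, A#dim. B–D#–F# = B, E–G#–B–D# = Emaj7, E–G#–B = E, F#–A#–C#–E = F#7 and B–D#–F#–A# = Bmaj7 all belong to that set. But D–F#–A is foreign: the diatonic iii on degree 3 is D#m, whereas D comes from B minor. It is labeled bIII. G–B–D is not: scale degree 6 in B major carries G#m (vi). In B minor the chord on that degree is G, so here it functions as bVI, borrowed from the parallel minor.

bIII, bVI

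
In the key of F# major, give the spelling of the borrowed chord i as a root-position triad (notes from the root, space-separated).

The root, F#, is scale degree 1 — the same note in F# major and F# minor; only the chord quality changes. In F# minor the chord on F# is F#–A–C#.

F# A C#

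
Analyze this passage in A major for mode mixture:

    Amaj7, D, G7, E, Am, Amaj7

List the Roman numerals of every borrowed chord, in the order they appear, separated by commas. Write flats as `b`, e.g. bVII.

bVII7, i

The diatonic triads in A major are A, Bm, C#m, D, E, F#m, G#dim. Amaj7, D and E are all diatonic. But G7 (G–B–D–F) is foreign: the diatonic vii° on degree 7 is G#dim, whereas G7 comes from A minor. It is labeled bVII7. Am (A–C–E) doesn't fit — on degree 1 A major would have A (I). Am is the degree-1 chord of A minor, so it is the borrowed i.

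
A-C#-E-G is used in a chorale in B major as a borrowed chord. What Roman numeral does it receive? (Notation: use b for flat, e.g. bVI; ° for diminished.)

In B major scale degree 7 is A#; A is its lowered form, from B minor. Diatonically B major has A#dim (vii°) on that degree; A–C#–E–G is instead the dominant-seventh chord native to B minor, so it takes the label bVII7.

bVII7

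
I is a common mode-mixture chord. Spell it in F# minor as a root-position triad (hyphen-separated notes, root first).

F#-A#-C#

The root, F#, is scale degree 1 — the same note in F# minor and F# major; only the chord quality changes. Stacking thirds in F# major on F# gives F#–A#–C#.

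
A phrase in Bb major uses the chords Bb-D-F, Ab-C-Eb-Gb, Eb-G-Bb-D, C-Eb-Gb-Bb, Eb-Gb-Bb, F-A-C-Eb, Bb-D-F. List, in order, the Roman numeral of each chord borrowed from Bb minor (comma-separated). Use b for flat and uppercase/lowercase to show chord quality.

bVII7, iiø7, iv

The diatonic triads in Bb major are Bb, Cm, Dm, Eb, F, Gm, Adim. Bb–D–F = Bb, Eb–G–Bb–D = Ebmaj7 and F–A–C–Eb = F7 are all diatonic. Ab–C–Eb–Gb is not: scale degree 7 in Bb major carries Adim (vii°). In Bb minor the chord on that degree is Ab7, so here it functions as bVII7, borrowed from the parallel minor. But C–Eb–Gb–Bb is foreign: the diatonic ii on degree 2 is Cm, whereas Cm7b5 comes from Bb minor. It is labeled iiø7. Eb–Gb–Bb doesn't fit — on degree 4 Bb major would have Eb (IV). Ebm is the degree-4 chord of Bb minor, so it is the borrowed iv.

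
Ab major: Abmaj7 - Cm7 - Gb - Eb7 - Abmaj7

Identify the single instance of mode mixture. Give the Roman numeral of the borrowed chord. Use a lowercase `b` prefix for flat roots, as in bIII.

bVII

In Ab major the diatonic chords are Ab, Bbm, Cm, Db, Eb, Fm, Gdim. Abmaj7, Cm7 and Eb7 all belong to that set. But Gb (Gb–Bb–Db) is foreign: the diatonic vii° on degree 7 is Gdim, whereas Gb comes from Ab minor. It is labeled bVII.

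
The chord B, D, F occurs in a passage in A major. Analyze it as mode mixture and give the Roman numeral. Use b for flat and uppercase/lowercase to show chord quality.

ii°

The root B is the diatonic 2nd degree of A major; the borrowing shows in the chord quality. The diatonic chord on degree 2 would be Bm (ii), but B–D–F is the diminished chord from A minor. As a borrowed chord it is labeled ii°.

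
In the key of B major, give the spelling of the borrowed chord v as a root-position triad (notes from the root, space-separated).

v is built on scale degree 5, which is F# in both B major and its parallel. Building the minor chord from the parallel minor on F#: F#–A–C#.

F# A C#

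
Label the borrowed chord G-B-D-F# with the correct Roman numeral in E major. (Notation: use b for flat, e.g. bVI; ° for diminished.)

The root G is the lowered 3rd scale degree — diatonically E major has G# there. G–B–D–F# is a major-seventh chord — the form found in E minor, not the diatonic iii (G#m). Borrowed into E major it is written bIIImaj7.

bIIImaj7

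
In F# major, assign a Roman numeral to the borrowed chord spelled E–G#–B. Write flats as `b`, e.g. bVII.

E is the lowered form of scale degree 7 in F# major (the diatonic degree 7 is E#). Diatonically F# major has E#dim (vii°) on that degree; E–G#–B is instead the major chord native to F# minor, so it takes the label bVII.

bVII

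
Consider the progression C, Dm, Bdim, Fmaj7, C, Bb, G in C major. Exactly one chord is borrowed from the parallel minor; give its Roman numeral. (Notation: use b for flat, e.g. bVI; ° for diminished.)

bVII

In C major the diatonic chords are C, Dm, Em, F, G, Am, Bdim. C, Dm, Bdim, Fmaj7 and G are all diatonic. Bb (Bb–D–F) is not: scale degree 7 in C major carries Bdim (vii°). In C minor the chord on that degree is Bb, so here it functions as bVII, borrowed from the parallel minor.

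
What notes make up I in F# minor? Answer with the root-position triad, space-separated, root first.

I is built on scale degree 1, which is F# in both F# minor and its parallel. In F# major the chord on F# is F#–A#–C#.

F# A# C#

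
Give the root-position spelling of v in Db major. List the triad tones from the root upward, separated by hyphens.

Ab-Cb-Eb

v is built on scale degree 5, which is Ab in both Db major and its parallel. Building the minor chord from the parallel minor on Ab: Ab–Cb–Eb.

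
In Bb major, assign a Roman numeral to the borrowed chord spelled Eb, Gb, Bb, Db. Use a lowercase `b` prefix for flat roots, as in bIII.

The root Eb is the diatonic 4th degree of Bb major; the borrowing shows in the chord quality. The diatonic chord on degree 4 would be Eb (IV), but Eb–Gb–Bb–Db is the minor-seventh chord from Bb minor. As a borrowed chord it is labeled iv7.

iv7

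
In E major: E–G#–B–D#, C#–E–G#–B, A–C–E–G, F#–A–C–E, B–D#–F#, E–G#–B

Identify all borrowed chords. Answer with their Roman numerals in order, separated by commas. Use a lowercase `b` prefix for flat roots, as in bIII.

E major has the diatonic set E, F#m, G#m, A, B, C#m, D#dim. E–G#–B–D# = Emaj7, C#–E–G#–B = C#m7, B–D#–F# = B and E–G#–B = E are all diatonic. A–C–E–G doesn't fit — on degree 4 E major would have A (IV). Am7 is the degree-4 chord of E minor, so it is the borrowed iv7. F#–A–C–E is not: scale degree 2 in E major carries F#m (ii). In E minor the chord on that degree is F#m7b5, so here it functions as iiø7, borrowed from the parallel minor.

iv7, iiø7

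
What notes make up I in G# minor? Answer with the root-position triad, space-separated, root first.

The root, G#, is scale degree 1 — the same note in G# minor and G# major; only the chord quality changes. In G# major the chord on G# is G#–B#–D#.

G# B# D#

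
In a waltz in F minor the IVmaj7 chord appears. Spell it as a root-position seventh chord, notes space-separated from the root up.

IVmaj7 is built on scale degree 4, which is Bb in both F minor and its parallel. Stacking thirds in F major on Bb gives Bb–D–F–A.

Bb D F A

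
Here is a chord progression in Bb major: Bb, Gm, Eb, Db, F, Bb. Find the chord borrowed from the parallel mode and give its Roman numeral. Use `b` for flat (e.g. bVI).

bIII

In Bb major the diatonic chords are Bb, Cm, Dm, Eb, F, Gm, Adim. Bb, Gm, Eb and F are all diatonic. Db (Db–F–Ab) is not: scale degree 3 in Bb major carries Dm (iii). In Bb minor the chord on that degree is Db, so here it functions as bIII, borrowed from the parallel minor.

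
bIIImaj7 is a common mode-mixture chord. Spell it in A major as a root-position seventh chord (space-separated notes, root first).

C E G B

Scale degree 3 in A major is C#. bIIImaj7 uses the lowered form, C, taken from A minor. Stacking thirds in A minor on C gives C–E–G–B.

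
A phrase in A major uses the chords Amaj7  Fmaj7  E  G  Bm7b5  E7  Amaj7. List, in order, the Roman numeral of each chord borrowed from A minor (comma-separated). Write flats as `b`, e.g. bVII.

bVImaj7, bVII, iiø7

In A major the diatonic chords are A, Bm, C#m, D, E, F#m, G#dim. Of the given chords, Amaj7, E and E7 are diatonic. But Fmaj7 (F–A–C–E) is foreign: the diatonic vi on degree 6 is F#m, whereas Fmaj7 comes from A minor. It is labeled bVImaj7. But G (G–B–D) is foreign: the diatonic vii° on degree 7 is G#dim, whereas G comes from A minor. It is labeled bVII. But Bm7b5 (B–D–F–A) is foreign: the diatonic ii on degree 2 is Bm, whereas Bm7b5 comes from A minor. It is labeled iiø7.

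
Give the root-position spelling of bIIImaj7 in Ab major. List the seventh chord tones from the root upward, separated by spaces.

Cb Eb Gb Bb

bIIImaj7 is built on the lowered scale degree 3. In Ab major degree 3 is C; lowered it becomes Cb. In Ab minor the chord on Cb is Cb–Eb–Gb–Bb.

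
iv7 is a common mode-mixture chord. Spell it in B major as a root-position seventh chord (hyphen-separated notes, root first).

iv7 is built on scale degree 4, which is E in both B major and its parallel. Stacking thirds in B minor on E gives E–G–B–D.

E-G-B-D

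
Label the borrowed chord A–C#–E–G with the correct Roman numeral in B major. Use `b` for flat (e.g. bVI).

bVII7

The root A is the lowered 7th scale degree — diatonically B major has A# there. A–C#–E–G is a dominant-seventh chord — the form found in B minor, not the diatonic vii° (A#dim). Borrowed into B major it is written bVII7.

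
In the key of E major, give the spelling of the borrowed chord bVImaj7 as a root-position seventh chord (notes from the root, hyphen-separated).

C-E-G-B

Scale degree 6 in E major is C#. bVImaj7 uses the lowered form, C, taken from E minor. In E minor the chord on C is C–E–G–B.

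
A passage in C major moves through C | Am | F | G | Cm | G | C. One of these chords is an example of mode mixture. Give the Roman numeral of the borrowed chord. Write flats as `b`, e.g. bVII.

The diatonic triads in C major are C, Dm, Em, F, G, Am, Bdim. Of the given chords, C, Am, F and G are diatonic. But Cm (C–Eb–G) is foreign: the diatonic I on degree 1 is C, whereas Cm comes from C minor. It is labeled i.

i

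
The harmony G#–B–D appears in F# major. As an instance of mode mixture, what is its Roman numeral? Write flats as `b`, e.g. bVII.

G# is scale degree 2 in F# major. Diatonically F# major has G#m (ii) on that degree; G#–B–D is instead the diminished chord native to F# minor, so it takes the label ii°.

ii°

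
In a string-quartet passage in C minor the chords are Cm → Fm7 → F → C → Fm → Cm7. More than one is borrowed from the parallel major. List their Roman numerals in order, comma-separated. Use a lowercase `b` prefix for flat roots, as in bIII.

IV, I

C minor has the diatonic set Cm, Ddim, Eb, Fm, G, Ab, Bb (with V from harmonic minor). Cm, Fm7, Fm and Cm7 all belong to that set. F (F–A–C) is not: scale degree 4 in C minor carries Fm (iv). In C major the chord on that degree is F, so here it functions as IV, borrowed from the parallel major. C (C–E–G) doesn't fit — on degree 1 C minor would have Cm (i). C is the degree-1 chord of C major, so it is the borrowed I.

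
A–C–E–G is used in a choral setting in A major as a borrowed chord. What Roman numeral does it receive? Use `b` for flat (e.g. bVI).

A is scale degree 1 in A major. The diatonic chord on degree 1 would be A (I), but A–C–E–G is the minor-seventh chord from A minor. As a borrowed chord it is labeled i7.

i7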